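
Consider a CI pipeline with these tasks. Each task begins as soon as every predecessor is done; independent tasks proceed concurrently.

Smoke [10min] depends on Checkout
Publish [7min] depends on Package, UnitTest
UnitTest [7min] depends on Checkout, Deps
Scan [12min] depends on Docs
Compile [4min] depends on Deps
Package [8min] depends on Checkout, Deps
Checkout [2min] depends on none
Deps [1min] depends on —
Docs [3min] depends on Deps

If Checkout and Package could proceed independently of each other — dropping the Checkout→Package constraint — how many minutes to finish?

Before: longest chain Checkout→Package→Publish = 2+8+7 = 17, finish 17.
Without Checkout→Package, Package's earliest start moves from 2 to 1.
New critical path: Checkout→UnitTest→Publish = 2+7+7 = 16 ⇒ 16 minutes.

16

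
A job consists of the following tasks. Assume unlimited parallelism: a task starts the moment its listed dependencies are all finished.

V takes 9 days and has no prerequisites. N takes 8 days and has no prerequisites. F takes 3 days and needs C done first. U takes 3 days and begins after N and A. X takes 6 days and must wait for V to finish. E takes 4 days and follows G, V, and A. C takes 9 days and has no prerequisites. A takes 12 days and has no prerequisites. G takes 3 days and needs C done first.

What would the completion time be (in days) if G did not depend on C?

Original critical path: C→G→E = 9+3+4 = 16 ⇒ 16 days.
Without C→G, G's earliest start moves from 9 to 0.
After: A→E = 12+4 = 16 → 16 days.

16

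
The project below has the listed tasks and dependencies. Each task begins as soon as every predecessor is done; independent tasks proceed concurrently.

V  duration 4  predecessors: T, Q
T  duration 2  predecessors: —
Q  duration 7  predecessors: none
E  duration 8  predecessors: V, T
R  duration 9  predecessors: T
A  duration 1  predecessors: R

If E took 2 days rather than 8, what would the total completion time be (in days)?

The binding path is Q→V→E = 7+4+8 = 19; finish at 19 days.
E is on the critical path; changing it to 2 makes that path 13 days.
That remains the longest chain; total 13 days.

13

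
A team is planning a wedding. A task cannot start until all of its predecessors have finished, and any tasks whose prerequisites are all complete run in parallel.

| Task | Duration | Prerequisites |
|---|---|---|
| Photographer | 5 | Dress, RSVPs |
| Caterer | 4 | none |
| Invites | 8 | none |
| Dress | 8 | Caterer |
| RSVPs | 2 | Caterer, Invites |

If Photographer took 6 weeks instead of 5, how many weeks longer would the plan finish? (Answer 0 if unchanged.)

Actual critical path: Caterer→Dress→Photographer = 4+8+5 = 17 ⇒ 17 weeks.
Since Photographer is critical, the +1 change carries straight to that chain (now 18 weeks).
That remains the longest chain; total 18 weeks.
Change in finish: 18 − 17 = +1 weeks.

1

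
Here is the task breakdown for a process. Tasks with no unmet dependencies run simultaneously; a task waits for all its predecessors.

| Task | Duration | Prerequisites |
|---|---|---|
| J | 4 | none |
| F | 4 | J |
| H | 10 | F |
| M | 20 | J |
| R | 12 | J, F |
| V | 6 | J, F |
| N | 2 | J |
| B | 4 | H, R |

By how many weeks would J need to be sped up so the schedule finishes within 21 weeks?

3

Current finish: 24 weeks; target: 21.
J is on every critical path, so each week cut from J cuts the finish by one (this holds down to a finish of 21).
Need 24 − 21 = 3 weeks off J → J becomes 1 week, finish becomes 21.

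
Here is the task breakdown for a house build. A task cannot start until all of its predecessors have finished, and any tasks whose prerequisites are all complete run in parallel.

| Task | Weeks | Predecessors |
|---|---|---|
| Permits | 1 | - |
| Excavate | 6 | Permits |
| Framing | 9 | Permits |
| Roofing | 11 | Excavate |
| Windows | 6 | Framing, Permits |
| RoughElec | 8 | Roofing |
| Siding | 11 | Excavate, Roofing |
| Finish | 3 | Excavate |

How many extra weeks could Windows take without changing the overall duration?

Permits→Excavate→Roofing→Siding = 1+6+11+11 = 29 sets the makespan at 29 weeks.
Longest path through Windows: 16 weeks (earliest finish 16, latest finish 29).
Float = 29 − 16 = 13.

13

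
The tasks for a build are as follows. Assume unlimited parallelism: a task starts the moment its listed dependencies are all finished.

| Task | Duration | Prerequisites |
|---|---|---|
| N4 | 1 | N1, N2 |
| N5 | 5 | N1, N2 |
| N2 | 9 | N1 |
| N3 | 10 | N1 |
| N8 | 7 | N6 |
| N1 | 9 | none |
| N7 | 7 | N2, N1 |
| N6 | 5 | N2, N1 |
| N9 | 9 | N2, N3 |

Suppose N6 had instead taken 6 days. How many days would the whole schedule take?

Baseline: N1→N2→N6→N8 = 9+9+5+7 = 30 → 30 days.
N6 lies on that path, so at 6 days the path becomes 31 days.
The critical path is still N1→N2→N6→N8; finish is now 31 days.

31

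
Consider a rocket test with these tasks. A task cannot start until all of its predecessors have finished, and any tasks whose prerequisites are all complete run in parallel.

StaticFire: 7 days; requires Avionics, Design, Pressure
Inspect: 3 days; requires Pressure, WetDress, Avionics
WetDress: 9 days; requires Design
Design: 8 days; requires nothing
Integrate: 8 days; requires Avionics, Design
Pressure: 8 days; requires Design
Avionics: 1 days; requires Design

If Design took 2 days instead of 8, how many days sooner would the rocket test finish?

As given, the longest chain is Design→Pressure→StaticFire = 8+8+7 = 23, so the finish is 23 days.
Design is on the critical path; changing it to 2 makes that path 17 days.
No other chain overtakes it, so the finish is 17 days.
Change in finish: 17 − 23 = -6 days.

6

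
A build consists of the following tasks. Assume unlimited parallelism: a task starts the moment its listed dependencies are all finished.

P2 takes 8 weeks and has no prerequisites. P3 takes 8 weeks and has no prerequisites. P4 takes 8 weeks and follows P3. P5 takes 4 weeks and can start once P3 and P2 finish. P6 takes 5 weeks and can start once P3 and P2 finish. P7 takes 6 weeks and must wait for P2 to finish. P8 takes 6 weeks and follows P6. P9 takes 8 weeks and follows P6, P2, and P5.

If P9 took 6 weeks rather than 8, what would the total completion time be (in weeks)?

19

As given, the longest chain is P2→P6→P9 = 8+5+8 = 21, so the finish is 21 weeks.
Since P9 is critical, the -2 change carries straight to that chain (now 19 weeks).
New critical path: P2→P6→P8 = 8+5+6 = 19 ⇒ 19 weeks.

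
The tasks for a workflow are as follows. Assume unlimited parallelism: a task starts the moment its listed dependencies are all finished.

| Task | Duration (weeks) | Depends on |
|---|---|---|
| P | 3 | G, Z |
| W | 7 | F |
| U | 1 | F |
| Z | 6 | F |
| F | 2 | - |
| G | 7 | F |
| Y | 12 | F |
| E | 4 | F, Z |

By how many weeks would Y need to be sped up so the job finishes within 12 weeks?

Current finish: 14 weeks; target: 12.
Y is on every critical path, so each week cut from Y cuts the finish by one (this holds down to a finish of 12).
Need 14 − 12 = 2 weeks off Y → Y becomes 10 weeks, finish becomes 12.

2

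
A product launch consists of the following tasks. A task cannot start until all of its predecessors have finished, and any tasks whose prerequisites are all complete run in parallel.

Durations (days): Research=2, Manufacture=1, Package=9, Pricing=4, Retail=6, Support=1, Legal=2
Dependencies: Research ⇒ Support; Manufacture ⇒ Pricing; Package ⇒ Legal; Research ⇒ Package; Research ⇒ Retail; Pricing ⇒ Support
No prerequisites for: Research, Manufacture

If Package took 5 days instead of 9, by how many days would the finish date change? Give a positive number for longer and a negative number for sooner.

Critical path before the change: Research→Package→Legal = 2+9+2 = 13 giving 13 days.
Since Package is critical, the -4 change carries straight to that chain (now 9 days).
The critical path is still Research→Package→Legal; finish is now 9 days.
Change in finish: 9 − 13 = -4 days.

-4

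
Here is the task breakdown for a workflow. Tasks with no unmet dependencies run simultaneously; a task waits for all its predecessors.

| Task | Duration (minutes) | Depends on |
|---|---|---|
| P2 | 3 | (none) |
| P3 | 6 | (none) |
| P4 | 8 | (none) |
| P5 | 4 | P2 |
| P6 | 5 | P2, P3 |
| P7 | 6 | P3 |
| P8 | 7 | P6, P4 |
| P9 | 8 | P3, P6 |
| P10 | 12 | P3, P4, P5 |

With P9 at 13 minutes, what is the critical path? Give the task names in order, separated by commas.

Actual critical path: P4→P10 = 8+12 = 20 ⇒ 20 minutes.
P9 has 1 minute of float (longest path through it is 19).
New critical path: P3→P6→P9 = 6+5+13 = 24 ⇒ 24 minutes.

P3, P6, P9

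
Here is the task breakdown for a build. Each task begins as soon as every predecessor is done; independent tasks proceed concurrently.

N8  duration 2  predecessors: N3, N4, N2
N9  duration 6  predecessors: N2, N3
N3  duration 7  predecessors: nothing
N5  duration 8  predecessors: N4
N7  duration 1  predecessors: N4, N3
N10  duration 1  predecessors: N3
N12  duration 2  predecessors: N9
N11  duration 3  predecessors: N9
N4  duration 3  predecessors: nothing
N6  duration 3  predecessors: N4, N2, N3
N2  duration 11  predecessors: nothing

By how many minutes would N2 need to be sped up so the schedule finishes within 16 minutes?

Current finish: 20 minutes; target: 16.
N2 is on every critical path, so each minute cut from N2 cuts the finish by one (this holds down to a finish of 16).
Need 20 − 16 = 4 minutes off N2 → N2 becomes 7 minutes, finish becomes 16.

4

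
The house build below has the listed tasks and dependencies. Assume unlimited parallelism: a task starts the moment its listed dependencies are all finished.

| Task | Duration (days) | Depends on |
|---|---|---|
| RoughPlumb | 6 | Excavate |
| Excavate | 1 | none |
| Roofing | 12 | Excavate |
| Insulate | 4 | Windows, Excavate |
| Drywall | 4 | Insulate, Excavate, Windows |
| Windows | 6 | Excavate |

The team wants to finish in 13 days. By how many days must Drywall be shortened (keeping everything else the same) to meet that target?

Current finish: 15 days; target: 13.
Drywall is on every critical path, so each day cut from Drywall cuts the finish by one (this holds down to a finish of 13).
Need 15 − 13 = 2 days off Drywall → Drywall becomes 2 days, finish becomes 13.

2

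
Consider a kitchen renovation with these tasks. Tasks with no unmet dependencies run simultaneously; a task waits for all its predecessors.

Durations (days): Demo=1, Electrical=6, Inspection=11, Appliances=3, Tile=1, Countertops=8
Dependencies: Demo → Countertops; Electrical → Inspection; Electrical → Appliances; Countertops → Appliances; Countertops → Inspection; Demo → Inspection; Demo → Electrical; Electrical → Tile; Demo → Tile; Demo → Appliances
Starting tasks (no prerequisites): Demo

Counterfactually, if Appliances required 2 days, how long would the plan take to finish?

20

Critical path before the change: Demo→Countertops→Inspection = 1+8+11 = 20 giving 20 days.
The longest path through Appliances is only 12 days, so Appliances has float 8.
No other chain overtakes it, so the finish is 20 days.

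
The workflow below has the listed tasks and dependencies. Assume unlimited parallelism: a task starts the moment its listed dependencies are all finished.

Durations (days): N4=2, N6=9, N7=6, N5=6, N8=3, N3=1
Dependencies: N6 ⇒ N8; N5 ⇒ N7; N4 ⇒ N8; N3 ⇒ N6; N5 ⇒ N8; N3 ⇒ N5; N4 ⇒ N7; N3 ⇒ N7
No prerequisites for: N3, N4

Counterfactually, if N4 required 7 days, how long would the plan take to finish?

13

Actual critical path: N3→N5→N7 = 1+6+6 = 13 ⇒ 13 days.
N4 has 5 days of float (longest path through it is 8).
That remains the longest chain; total 13 days.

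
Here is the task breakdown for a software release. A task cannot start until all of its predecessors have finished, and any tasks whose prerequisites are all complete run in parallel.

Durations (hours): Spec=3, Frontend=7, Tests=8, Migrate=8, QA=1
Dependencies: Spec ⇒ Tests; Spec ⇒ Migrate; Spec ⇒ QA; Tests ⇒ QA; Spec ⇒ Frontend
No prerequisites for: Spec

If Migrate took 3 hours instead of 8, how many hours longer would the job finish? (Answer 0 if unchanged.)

0

Baseline: Spec→Tests→QA = 3+8+1 = 12 → 12 hours.
Migrate is off the critical path — its longest chain is 11 hours, giving 1 of slack.
No other chain overtakes it, so the finish is 12 hours.
Change in finish: 12 − 12 = +0 hours.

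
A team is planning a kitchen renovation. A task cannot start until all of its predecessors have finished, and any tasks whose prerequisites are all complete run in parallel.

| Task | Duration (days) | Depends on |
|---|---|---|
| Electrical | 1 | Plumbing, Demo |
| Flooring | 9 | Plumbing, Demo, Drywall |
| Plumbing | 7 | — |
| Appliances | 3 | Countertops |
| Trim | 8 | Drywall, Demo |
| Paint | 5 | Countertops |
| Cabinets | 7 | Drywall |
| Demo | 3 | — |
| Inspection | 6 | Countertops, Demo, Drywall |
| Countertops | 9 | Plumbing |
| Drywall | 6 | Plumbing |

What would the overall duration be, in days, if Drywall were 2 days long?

22

Critical path before the change: Plumbing→Drywall→Flooring = 7+6+9 = 22 giving 22 days.
Since Drywall is critical, the -4 change carries straight to that chain (now 18 days).
Now Plumbing→Countertops→Inspection = 7+9+6 = 22 is longest, so the finish becomes 22 days.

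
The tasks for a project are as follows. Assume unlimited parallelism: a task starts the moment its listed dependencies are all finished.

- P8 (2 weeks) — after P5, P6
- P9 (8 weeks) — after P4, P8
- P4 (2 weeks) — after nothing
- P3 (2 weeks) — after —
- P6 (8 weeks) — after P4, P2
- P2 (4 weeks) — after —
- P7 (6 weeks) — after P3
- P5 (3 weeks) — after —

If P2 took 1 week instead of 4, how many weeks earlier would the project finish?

2

Actual critical path: P2→P6→P8→P9 = 4+8+2+8 = 22 ⇒ 22 weeks.
P2 is on the critical path; changing it to 1 makes that path 19 weeks.
Now P4→P6→P8→P9 = 2+8+2+8 = 20 is longest, so the finish becomes 20 weeks.
Change in finish: 20 − 22 = -2 weeks.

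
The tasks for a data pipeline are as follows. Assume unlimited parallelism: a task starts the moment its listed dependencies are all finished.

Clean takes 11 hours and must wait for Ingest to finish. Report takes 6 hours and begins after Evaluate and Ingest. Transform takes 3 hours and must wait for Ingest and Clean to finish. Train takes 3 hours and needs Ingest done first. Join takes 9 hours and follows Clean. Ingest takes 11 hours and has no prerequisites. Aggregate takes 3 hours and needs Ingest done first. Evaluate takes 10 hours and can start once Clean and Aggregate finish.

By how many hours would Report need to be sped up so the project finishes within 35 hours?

Current finish: 38 hours; target: 35.
Report is on every critical path, so each hour cut from Report cuts the finish by one (this holds down to a finish of 33).
Need 38 − 35 = 3 hours off Report → Report becomes 3 hours, finish becomes 35.

3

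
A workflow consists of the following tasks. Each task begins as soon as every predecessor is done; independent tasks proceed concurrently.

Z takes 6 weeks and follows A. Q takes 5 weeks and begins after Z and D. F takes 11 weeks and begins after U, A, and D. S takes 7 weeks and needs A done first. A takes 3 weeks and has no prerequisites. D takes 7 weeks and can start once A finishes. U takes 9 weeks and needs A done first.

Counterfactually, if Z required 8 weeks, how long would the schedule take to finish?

23

As given, the longest chain is A→U→F = 3+9+11 = 23, so the finish is 23 weeks.
The longest path through Z is only 14 weeks, so Z has float 9.
The critical path is still A→U→F; finish is now 23 weeks.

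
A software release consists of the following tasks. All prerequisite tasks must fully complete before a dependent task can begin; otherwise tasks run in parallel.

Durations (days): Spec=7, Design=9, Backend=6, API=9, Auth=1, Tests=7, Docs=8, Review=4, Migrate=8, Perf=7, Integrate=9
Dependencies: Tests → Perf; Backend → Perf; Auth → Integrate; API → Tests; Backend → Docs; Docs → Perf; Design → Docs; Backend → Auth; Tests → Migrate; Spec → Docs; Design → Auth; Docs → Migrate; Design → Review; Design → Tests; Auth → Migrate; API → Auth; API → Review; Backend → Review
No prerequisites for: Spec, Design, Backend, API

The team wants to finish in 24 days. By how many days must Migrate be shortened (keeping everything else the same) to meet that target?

Current finish: 25 days; target: 24.
Migrate is on every critical path, so each day cut from Migrate cuts the finish by one (this holds down to a finish of 24).
Need 25 − 24 = 1 day off Migrate → Migrate becomes 7 days, finish becomes 24.

1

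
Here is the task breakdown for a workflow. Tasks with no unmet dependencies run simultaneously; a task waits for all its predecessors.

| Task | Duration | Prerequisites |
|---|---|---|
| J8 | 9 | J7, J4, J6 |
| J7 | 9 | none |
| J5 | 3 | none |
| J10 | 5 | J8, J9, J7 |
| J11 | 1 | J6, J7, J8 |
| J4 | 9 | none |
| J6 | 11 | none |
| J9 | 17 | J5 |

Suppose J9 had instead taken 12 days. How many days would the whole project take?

As given, the longest chain is J5→J9→J10 = 3+17+5 = 25, so the finish is 25 days.
J9 is on the critical path; changing it to 12 makes that path 20 days.
The binding chain switches to J6→J8→J10 = 11+9+5 = 25; finish 25 days.

25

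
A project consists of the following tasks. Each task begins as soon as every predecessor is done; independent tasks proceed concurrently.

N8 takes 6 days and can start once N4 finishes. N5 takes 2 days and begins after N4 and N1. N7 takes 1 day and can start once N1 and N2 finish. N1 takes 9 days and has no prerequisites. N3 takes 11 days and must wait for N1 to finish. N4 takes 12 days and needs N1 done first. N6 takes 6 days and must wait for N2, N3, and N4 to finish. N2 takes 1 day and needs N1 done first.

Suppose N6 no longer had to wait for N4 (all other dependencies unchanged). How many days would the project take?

With the dependency in place, N1→N4→N6 = 9+12+6 = 27 sets the finish at 27 days.
Without N4→N6, N6's earliest start moves from 21 to 20.
New critical path: N1→N4→N8 = 9+12+6 = 27 ⇒ 27 days.

27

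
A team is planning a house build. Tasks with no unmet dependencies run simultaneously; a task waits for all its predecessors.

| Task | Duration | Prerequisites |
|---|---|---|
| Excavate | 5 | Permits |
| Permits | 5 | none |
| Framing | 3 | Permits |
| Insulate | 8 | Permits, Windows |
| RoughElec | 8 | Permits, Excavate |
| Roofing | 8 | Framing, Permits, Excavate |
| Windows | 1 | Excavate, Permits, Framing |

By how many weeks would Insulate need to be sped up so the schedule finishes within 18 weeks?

Current finish: 19 weeks; target: 18.
Insulate is on every critical path, so each week cut from Insulate cuts the finish by one (this holds down to a finish of 18).
Need 19 − 18 = 1 week off Insulate → Insulate becomes 7 weeks, finish becomes 18.

1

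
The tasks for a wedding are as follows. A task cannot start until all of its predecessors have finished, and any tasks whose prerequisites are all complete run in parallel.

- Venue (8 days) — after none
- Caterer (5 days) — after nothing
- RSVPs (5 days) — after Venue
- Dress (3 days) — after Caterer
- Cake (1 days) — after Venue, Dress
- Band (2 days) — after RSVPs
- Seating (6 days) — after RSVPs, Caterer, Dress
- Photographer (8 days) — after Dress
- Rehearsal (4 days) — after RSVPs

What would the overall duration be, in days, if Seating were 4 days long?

17

Baseline: Venue→RSVPs→Seating = 8+5+6 = 19 → 19 days.
Seating is on the critical path; changing it to 4 makes that path 17 days.
No other chain overtakes it, so the finish is 17 days.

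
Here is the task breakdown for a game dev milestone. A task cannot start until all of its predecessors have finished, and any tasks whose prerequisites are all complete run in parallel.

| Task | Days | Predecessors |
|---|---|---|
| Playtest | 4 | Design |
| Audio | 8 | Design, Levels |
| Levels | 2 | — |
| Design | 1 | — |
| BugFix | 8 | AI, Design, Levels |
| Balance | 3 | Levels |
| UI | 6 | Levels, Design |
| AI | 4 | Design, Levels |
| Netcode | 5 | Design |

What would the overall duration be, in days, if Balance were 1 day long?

14

Baseline: Levels→AI→BugFix = 2+4+8 = 14 → 14 days.
Balance has 9 days of float (longest path through it is 5).
The critical path is still Levels→AI→BugFix; finish is now 14 days.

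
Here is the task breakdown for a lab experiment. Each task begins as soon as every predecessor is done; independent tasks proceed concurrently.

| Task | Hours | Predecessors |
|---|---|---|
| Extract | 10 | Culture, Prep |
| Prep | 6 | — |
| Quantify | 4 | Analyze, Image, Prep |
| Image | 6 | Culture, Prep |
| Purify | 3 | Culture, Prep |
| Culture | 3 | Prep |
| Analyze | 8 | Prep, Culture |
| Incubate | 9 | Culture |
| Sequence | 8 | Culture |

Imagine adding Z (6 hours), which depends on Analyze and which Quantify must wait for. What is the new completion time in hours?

Originally the plan takes 21 hours.
With Z inserted, Quantify now waits for max(Analyze, Image, Prep, Z).
New critical path: Prep→Culture→Analyze→Z→Quantify = 6+3+8+6+4 = 27 ⇒ 27 hours.

27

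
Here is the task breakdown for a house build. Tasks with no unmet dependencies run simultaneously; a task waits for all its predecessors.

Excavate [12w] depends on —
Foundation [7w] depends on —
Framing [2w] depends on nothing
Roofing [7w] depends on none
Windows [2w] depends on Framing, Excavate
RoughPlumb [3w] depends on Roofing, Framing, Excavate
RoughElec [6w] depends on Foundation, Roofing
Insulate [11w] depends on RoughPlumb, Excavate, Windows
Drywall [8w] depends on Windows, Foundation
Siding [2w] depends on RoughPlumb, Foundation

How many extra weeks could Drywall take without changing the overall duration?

4

Critical path: Excavate→RoughPlumb→Insulate = 12+3+11 = 26, so the finish is 26 weeks.
Drywall finishes as early as 22 and must finish by 26.
So Drywall can slip 26 − 22 = 4 weeks.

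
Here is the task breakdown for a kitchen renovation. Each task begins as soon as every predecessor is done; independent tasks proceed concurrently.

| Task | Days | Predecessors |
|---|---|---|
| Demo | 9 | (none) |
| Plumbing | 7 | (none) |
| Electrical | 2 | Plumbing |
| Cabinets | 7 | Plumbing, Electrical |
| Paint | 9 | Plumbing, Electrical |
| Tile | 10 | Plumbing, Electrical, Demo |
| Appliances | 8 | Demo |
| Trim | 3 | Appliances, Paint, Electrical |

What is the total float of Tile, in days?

2

Critical path: Plumbing→Electrical→Paint→Trim = 7+2+9+3 = 21, so the finish is 21 days.
The longest chain containing Tile totals 19 days.
So Tile can slip 21 − 19 = 2 days.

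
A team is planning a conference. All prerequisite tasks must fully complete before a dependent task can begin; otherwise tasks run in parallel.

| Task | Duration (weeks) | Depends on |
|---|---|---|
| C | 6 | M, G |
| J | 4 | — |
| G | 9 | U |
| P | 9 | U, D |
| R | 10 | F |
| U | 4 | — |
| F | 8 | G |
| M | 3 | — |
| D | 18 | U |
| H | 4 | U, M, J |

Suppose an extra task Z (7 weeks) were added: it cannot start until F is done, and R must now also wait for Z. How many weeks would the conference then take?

38

Originally the conference takes 31 weeks.
With Z inserted, R now waits for max(F, Z).
New critical path: U→G→F→Z→R = 4+9+8+7+10 = 38 ⇒ 38 weeks.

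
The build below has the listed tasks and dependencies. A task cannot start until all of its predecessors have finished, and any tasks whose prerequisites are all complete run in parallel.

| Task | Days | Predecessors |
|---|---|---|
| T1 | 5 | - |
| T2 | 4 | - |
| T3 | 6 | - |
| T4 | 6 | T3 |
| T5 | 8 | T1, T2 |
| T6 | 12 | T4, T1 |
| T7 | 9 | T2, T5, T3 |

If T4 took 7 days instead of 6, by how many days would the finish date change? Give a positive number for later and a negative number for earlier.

Critical path before the change: T3→T4→T6 = 6+6+12 = 24 giving 24 days.
T4 is on the critical path; changing it to 7 makes that path 25 days.
That remains the longest chain; total 25 days.
Change in finish: 25 − 24 = +1 days.

1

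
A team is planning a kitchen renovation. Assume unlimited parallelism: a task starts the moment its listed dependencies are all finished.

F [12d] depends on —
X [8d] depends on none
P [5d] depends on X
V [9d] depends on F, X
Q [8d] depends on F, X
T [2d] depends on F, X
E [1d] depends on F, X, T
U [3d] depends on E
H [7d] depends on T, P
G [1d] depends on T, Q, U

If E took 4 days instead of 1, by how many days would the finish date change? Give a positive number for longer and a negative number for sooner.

Critical path before the change: F→V = 12+9 = 21 giving 21 days.
E is off the critical path — its longest chain is 19 days, giving 2 of slack.
The binding chain switches to F→T→E→U→G = 12+2+4+3+1 = 22; finish 22 days.
Change in finish: 22 − 21 = +1 days.

1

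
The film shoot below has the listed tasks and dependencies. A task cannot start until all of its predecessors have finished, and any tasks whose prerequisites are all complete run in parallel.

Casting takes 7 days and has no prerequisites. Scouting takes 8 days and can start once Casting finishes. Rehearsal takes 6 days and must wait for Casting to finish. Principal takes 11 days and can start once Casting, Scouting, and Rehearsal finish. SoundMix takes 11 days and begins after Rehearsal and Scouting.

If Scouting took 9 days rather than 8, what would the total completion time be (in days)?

27

Critical path before the change: Casting→Scouting→Principal = 7+8+11 = 26 giving 26 days.
Scouting lies on that path, so at 9 days the path becomes 27 days.
No other chain overtakes it, so the finish is 27 days.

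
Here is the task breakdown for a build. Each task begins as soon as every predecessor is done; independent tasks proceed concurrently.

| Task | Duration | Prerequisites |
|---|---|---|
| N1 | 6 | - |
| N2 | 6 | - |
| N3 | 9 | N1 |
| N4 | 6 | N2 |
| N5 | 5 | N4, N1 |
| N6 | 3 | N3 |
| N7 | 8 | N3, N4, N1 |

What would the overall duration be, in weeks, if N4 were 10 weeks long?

As given, the longest chain is N1→N3→N7 = 6+9+8 = 23, so the finish is 23 weeks.
The longest path through N4 is only 20 weeks, so N4 has float 3.
New critical path: N2→N4→N7 = 6+10+8 = 24 ⇒ 24 weeks.

24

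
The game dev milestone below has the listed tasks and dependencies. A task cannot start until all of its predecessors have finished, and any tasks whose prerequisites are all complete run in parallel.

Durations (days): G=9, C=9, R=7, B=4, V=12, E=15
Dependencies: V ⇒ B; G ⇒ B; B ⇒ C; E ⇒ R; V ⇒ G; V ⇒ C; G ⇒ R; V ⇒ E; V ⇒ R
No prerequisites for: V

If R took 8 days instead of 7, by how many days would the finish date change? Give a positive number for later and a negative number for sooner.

The binding path is V→E→R = 12+15+7 = 34; finish at 34 days.
R lies on that path, so at 8 days the path becomes 35 days.
That remains the longest chain; total 35 days.
Change in finish: 35 − 34 = +1 days.

1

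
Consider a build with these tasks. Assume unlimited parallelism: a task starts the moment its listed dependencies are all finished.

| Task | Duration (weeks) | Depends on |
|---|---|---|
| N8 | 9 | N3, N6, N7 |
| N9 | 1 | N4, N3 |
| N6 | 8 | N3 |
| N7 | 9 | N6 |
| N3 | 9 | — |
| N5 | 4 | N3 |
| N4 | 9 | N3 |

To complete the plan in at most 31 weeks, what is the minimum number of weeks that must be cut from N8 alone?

4

Current finish: 35 weeks; target: 31.
N8 is on every critical path, so each week cut from N8 cuts the finish by one (this holds down to a finish of 27).
Need 35 − 31 = 4 weeks off N8 → N8 becomes 5 weeks, finish becomes 31.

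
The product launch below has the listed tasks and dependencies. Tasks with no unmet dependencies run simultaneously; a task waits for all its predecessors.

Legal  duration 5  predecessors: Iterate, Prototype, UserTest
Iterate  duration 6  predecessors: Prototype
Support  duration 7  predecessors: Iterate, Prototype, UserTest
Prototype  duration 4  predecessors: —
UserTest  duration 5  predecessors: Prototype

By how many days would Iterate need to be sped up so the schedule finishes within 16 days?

Current finish: 17 days; target: 16.
Iterate is on every critical path, so each day cut from Iterate cuts the finish by one (this holds down to a finish of 16).
Need 17 − 16 = 1 day off Iterate → Iterate becomes 5 days, finish becomes 16.

1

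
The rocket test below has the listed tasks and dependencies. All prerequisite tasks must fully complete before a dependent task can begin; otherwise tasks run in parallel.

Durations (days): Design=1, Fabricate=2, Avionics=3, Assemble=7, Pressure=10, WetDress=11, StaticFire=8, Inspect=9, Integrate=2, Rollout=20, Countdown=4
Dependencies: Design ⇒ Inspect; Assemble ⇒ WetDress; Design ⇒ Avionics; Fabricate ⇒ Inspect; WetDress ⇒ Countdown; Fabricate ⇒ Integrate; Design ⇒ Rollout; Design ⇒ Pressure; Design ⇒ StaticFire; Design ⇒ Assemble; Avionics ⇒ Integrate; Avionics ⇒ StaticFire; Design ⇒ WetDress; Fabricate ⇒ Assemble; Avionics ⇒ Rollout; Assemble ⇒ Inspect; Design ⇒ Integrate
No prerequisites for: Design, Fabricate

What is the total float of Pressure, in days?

Critical path: Design→Avionics→Rollout = 1+3+20 = 24, so the finish is 24 days.
Pressure finishes as early as 11 and must finish by 24.
So Pressure can slip 24 − 11 = 13 days.

13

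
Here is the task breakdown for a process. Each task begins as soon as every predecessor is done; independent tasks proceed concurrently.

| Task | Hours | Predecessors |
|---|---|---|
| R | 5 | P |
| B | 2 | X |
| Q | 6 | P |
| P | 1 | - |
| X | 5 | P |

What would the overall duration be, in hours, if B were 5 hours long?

11

Baseline: P→X→B = 1+5+2 = 8 → 8 hours.
B lies on that path, so at 5 hours the path becomes 11 hours.
That remains the longest chain; total 11 hours.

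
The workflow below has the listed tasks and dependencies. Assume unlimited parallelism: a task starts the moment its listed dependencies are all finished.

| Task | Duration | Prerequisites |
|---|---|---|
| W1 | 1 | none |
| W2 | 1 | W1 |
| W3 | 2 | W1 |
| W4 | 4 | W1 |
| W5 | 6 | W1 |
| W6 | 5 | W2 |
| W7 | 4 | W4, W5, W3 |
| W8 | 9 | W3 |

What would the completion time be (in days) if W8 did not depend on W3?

With the dependency in place, W1→W3→W8 = 1+2+9 = 12 sets the finish at 12 days.
Without W3→W8, W8's earliest start moves from 3 to 0.
New critical path: W1→W5→W7 = 1+6+4 = 11 ⇒ 11 days.

11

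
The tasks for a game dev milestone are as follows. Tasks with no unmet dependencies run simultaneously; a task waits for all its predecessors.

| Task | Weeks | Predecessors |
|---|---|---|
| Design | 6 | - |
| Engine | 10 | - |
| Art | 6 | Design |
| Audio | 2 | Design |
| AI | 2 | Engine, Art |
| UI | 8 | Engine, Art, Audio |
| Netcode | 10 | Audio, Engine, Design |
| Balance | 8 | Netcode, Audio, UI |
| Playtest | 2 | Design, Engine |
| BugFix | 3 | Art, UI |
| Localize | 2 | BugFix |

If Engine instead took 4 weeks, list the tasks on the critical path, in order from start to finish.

The binding path is Engine→Netcode→Balance = 10+10+8 = 28; finish at 28 weeks.
Engine is on the critical path; changing it to 4 makes that path 22 weeks.
The binding chain switches to Design→Art→UI→Balance = 6+6+8+8 = 28; finish 28 weeks.

Design, Art, UI, Balance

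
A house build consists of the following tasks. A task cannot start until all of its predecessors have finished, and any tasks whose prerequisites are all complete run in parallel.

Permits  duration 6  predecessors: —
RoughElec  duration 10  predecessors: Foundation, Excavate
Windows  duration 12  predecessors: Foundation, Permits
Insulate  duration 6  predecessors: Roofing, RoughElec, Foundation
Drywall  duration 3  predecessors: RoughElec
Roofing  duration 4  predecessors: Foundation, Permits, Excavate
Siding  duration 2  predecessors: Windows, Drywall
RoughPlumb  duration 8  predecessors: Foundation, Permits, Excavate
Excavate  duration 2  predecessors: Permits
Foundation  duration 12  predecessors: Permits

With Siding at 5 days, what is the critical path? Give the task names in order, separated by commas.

Permits, Foundation, RoughElec, Drywall, Siding

Actual critical path: Permits→Foundation→RoughElec→Insulate = 6+12+10+6 = 34 ⇒ 34 days.
Siding is off the critical path — its longest chain is 33 days, giving 1 of slack.
New critical path: Permits→Foundation→RoughElec→Drywall→Siding = 6+12+10+3+5 = 36 ⇒ 36 days.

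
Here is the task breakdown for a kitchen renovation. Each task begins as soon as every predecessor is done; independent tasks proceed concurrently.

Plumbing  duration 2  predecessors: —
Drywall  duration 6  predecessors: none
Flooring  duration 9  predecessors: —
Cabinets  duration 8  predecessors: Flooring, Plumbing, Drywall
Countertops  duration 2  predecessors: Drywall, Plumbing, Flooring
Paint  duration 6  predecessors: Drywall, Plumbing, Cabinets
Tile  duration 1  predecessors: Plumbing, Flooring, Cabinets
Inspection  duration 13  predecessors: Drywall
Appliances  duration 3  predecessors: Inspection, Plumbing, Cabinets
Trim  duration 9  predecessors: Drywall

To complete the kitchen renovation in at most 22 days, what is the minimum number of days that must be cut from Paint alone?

Current finish: 23 days; target: 22.
Paint is on every critical path, so each day cut from Paint cuts the finish by one (this holds down to a finish of 22).
Need 23 − 22 = 1 day off Paint → Paint becomes 5 days, finish becomes 22.

1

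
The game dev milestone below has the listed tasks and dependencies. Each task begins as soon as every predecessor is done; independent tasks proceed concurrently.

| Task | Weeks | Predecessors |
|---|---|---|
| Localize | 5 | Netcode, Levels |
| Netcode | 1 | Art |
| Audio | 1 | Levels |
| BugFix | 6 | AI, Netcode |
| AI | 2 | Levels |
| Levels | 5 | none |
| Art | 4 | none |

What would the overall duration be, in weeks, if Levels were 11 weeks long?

Critical path before the change: Levels→AI→BugFix = 5+2+6 = 13 giving 13 weeks.
Since Levels is critical, the +6 change carries straight to that chain (now 19 weeks).
That remains the longest chain; total 19 weeks.

19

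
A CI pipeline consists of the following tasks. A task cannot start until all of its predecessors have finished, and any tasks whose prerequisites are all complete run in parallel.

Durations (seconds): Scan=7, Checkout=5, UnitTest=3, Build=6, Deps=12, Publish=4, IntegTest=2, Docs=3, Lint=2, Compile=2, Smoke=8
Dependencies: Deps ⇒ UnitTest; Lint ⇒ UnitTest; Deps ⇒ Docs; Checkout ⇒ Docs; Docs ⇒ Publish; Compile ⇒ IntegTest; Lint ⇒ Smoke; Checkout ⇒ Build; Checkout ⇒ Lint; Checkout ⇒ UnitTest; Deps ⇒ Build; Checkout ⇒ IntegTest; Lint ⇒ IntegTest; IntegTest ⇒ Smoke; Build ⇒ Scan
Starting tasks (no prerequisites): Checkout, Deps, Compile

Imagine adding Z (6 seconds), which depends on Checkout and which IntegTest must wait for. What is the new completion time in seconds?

25

Originally the schedule takes 25 seconds.
With Z inserted, IntegTest now waits for max(Checkout, Compile, Lint, Z).
New critical path: Deps→Build→Scan = 12+6+7 = 25 ⇒ 25 seconds.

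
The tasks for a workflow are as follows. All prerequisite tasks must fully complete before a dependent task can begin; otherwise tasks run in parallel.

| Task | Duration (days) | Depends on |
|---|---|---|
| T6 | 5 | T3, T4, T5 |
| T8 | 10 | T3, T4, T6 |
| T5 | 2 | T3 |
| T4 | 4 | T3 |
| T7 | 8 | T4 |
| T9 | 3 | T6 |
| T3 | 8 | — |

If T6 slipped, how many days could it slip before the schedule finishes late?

0

Critical path: T3→T4→T6→T8 = 8+4+5+10 = 27, so the finish is 27 days.
The longest chain containing T6 totals 27 days.
So T6 can slip 17 − 17 = 0 days.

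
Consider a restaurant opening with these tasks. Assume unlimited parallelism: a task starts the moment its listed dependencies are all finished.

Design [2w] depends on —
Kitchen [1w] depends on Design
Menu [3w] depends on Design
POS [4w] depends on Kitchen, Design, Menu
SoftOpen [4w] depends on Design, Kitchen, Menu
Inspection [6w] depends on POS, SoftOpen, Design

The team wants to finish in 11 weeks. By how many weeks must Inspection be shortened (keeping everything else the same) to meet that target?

4

Current finish: 15 weeks; target: 11.
Inspection is on every critical path, so each week cut from Inspection cuts the finish by one (this holds down to a finish of 10).
Need 15 − 11 = 4 weeks off Inspection → Inspection becomes 2 weeks, finish becomes 11.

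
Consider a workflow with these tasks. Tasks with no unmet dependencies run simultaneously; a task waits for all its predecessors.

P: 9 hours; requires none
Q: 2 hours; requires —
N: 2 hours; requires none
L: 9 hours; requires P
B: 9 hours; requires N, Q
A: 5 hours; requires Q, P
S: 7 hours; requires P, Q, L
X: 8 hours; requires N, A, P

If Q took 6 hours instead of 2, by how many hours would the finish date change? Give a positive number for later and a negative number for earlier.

Baseline: P→L→S = 9+9+7 = 25 → 25 hours.
The longest path through Q is only 15 hours, so Q has float 10.
The critical path is still P→L→S; finish is now 25 hours.
Change in finish: 25 − 25 = +0 hours.

0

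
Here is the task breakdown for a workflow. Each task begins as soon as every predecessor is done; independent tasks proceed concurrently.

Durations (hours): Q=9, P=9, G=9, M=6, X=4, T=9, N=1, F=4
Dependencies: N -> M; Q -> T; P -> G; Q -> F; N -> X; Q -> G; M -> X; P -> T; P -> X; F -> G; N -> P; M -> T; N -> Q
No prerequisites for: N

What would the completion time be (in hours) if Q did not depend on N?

22

Before: longest chain N→Q→F→G = 1+9+4+9 = 23, finish 23.
Without N→Q, Q's earliest start moves from 1 to 0.
After: Q→F→G = 9+4+9 = 22 → 22 hours.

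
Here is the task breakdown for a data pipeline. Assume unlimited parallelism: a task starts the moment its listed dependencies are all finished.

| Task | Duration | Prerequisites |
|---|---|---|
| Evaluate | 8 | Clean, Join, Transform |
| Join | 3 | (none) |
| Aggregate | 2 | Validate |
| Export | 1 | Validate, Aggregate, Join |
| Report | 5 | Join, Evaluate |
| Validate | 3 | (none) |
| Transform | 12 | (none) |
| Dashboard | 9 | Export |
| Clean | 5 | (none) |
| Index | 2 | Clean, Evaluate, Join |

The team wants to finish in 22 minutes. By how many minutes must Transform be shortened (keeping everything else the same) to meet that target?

Current finish: 25 minutes; target: 22.
Transform is on every critical path, so each minute cut from Transform cuts the finish by one (this holds down to a finish of 18).
Need 25 − 22 = 3 minutes off Transform → Transform becomes 9 minutes, finish becomes 22.

3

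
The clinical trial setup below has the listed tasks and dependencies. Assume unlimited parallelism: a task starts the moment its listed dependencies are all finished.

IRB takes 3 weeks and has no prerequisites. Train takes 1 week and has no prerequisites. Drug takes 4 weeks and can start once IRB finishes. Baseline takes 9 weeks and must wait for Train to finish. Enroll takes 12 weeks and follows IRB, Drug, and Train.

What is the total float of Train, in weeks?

6

IRB→Drug→Enroll = 3+4+12 = 19 sets the makespan at 19 weeks.
Longest path through Train: 13 weeks (earliest finish 1, latest finish 7).
Float = 19 − 13 = 6.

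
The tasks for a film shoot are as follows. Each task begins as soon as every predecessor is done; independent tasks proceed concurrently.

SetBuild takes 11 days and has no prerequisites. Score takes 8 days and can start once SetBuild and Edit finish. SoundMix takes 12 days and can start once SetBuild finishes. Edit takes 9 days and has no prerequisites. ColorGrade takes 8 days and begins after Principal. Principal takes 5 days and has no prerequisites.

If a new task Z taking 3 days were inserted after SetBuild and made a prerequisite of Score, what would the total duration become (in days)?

23

Originally the plan takes 23 days.
With Z inserted, Score now waits for max(SetBuild, Edit, Z).
New critical path: SetBuild→SoundMix = 11+12 = 23 ⇒ 23 days.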